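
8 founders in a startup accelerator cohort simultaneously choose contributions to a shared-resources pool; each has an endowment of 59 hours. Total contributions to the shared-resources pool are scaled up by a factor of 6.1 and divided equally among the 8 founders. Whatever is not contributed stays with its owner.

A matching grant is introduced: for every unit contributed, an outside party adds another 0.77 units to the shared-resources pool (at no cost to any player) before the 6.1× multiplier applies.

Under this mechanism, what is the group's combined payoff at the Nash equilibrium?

5096.18 hours

Under the mechanism each unit contributed yields 6.1 × 1.77 / 8 = 1.3496 back to its contributor per unit of net cost, which exceeds 1, making full contribution the dominant choice for everyone.
At the Nash equilibrium everyone contributes 59. Group total payoff = 6.1 × 1.77 × 472 = 5096.18.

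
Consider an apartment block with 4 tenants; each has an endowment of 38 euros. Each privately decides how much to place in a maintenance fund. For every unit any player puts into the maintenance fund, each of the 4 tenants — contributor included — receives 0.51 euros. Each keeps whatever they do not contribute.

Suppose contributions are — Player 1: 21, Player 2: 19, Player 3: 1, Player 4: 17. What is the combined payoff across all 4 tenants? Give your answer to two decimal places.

Total contributed: 21 + 19 + 1 + 17 = 58; total kept: 4 × 38 − 58 = 94.
The maintenance fund pays out 0.51 × 4 × 58 = 118.32 in aggregate.
Group total = 94 + 118.32 = 212.32.

212.32 euros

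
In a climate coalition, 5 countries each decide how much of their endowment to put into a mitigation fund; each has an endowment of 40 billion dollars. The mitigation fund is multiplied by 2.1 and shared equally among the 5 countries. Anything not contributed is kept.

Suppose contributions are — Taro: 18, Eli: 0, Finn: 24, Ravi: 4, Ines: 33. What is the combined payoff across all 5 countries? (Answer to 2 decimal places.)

286.90 billion dollars

Total contributed: 18 + 0 + 24 + 4 + 33 = 79; total kept: 5 × 40 − 79 = 121.
The mitigation fund pays out 2.1 × 79 = 165.90 in aggregate.
Group total = 121 + 165.90 = 286.90.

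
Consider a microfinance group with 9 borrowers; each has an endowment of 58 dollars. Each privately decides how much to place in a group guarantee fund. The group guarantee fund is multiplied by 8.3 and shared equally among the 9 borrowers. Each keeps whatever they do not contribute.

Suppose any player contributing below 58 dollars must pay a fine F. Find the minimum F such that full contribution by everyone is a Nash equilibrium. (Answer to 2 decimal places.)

Given the others contribute fully, the best deviation is to contribute 0 (any partial contribution still incurs the fine and gives up units whose private return 0.9222 is below 1).
Deviating from 58 to 0 saves 58 dollars but forfeits the deviator's share of the drop in the group guarantee fund: 8.3/9 × 58 = 53.49.
So the deviation gain is 58 − 53.49 = 4.51, and the fine must be at least 4.51 dollars to wipe it out.

4.51 dollars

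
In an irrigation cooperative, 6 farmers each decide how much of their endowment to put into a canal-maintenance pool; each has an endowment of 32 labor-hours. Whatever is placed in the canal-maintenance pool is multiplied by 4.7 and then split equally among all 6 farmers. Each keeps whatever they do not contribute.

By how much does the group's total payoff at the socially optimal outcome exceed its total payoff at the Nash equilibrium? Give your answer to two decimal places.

Each contributed unit returns 4.7/6 = 0.7833 to its contributor — below 1 — so contributing 0 is dominant for every player. At the Nash equilibrium everyone keeps their 32, and the group total is 6 × 32 = 192.
Each contributed unit returns 4.700 to the group as a whole (0.7833 to each of 6 players), which exceeds 1, so the social optimum is full contribution: group total = 4.700 × 192 = 902.40.
Efficiency loss = 902.40 − 192 = 710.40.

710.40 labor-hours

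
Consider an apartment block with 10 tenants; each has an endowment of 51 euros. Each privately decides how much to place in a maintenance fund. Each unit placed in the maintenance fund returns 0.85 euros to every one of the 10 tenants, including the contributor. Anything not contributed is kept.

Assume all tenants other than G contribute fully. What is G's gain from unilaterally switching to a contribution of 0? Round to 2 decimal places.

Switching from a contribution of 51 to 0 lets G keep an extra 51 euros, but lowers the maintenance fund by 51, which costs G their own share of that drop: 0.85 × 51 = 43.35.
Net gain = 51 − 43.35 = 7.65. The private return per contributed unit (0.85) is below 1, so free-riding is indeed the best response regardless of what the others do.

7.65 euros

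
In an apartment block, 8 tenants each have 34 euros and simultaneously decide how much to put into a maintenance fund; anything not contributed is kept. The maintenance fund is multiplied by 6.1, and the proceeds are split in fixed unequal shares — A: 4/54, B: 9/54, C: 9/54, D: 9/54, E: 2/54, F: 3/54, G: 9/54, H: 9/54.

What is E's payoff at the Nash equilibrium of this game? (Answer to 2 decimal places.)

A player with share s gets back 6.1·s per unit contributed, so full contribution is dominant for anyone with s > 1/6.1 = 0.1639 and zero contribution is dominant for anyone below.
B, C, D, G and H clear that bar, contributing 34 each; the remaining 3 contribute 0. Total contributed: 170.
E keeps 34 and receives 6.1 × 170 × 2/54 = 38.41 from the maintenance fund, for a payoff of 72.41.

72.41 euros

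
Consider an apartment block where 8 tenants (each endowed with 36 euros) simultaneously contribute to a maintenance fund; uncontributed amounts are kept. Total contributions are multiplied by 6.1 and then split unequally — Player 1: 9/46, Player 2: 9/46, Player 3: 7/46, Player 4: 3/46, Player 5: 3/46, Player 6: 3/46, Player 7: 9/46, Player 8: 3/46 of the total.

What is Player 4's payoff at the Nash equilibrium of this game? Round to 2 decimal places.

78.97 euros

Each unit j contributes comes back to j as 6.1 × (j's share), so j prefers to contribute only if that share exceeds 1/6.1 = 0.1639; otherwise keeping the unit dominates.
Player 1, Player 2 and Player 7 are above the threshold, contributing 36 each; the remaining 5 contribute 0. Total contributed: 108.
Player 4 keeps 36 and receives 6.1 × 108 × 3/46 = 42.97 from the maintenance fund, for a payoff of 78.97.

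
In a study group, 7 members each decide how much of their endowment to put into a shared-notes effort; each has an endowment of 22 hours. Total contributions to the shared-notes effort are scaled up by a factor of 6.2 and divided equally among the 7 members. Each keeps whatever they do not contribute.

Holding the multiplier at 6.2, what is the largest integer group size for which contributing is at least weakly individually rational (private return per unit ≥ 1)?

6

Private return per unit is 6.2/(group size), which is ≥ 1 whenever the group size is ≤ 6.2.
The largest such integer is 6.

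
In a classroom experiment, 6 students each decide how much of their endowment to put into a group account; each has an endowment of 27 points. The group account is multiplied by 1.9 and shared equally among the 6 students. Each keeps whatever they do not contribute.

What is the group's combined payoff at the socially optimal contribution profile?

307.80 points

Each contributed unit returns 1.900 to the group as a whole (0.3167 to each of 6 players), which exceeds 1, so the social optimum is full contribution: group total = 1.900 × 162 = 307.80.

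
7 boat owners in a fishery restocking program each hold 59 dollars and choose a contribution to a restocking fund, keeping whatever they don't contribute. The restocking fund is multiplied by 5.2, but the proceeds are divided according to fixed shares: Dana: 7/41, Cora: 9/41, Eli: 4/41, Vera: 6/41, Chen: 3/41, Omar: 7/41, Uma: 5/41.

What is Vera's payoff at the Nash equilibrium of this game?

103.90 dollars

A player with share s gets back 5.2·s per unit contributed, so full contribution is dominant for anyone with s > 1/5.2 = 0.1923 and zero contribution is dominant for anyone below.
Cora alone (share 9/41) is above the threshold, contributing 59; the remaining 6 contribute 0. Total contributed: 59.
Vera keeps 59 and receives 5.2 × 59 × 6/41 = 44.90 from the restocking fund, for a payoff of 103.90.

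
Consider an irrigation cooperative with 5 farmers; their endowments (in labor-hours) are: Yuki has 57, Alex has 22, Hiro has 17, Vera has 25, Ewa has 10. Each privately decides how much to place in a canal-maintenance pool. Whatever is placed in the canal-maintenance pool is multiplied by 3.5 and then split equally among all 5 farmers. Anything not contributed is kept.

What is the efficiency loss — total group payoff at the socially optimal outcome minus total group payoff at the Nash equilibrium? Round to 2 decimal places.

The private return per contributed unit is 3.5/5 = 0.7000 < 1 for every player regardless of endowment, so the Nash equilibrium is zero contribution and the group total is Σ E_j = 57 + 22 + 17 + 25 + 10 = 131.
Each contributed unit returns 3.500 to the group, so the social optimum is full contribution by everyone: group total = 3.500 × 131 = 458.50.
Efficiency loss = (3.500 − 1) × 131 = 327.50.

327.50 labor-hours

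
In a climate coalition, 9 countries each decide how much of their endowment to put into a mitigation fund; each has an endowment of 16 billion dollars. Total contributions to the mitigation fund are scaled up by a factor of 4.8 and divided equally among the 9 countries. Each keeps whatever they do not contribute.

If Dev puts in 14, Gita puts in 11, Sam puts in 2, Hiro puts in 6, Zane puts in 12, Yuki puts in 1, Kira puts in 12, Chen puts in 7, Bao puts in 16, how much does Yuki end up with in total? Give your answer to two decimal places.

Total contributed: 14 + 11 + 2 + 6 + 12 + 1 + 12 + 7 + 16 = 81.
Each receives 4.8 × 81 / 9 = 43.20 from the mitigation fund.
Yuki keeps 16 − 1 = 15, so Yuki's payoff is 15 + 43.20 = 58.20.

58.20 billion dollars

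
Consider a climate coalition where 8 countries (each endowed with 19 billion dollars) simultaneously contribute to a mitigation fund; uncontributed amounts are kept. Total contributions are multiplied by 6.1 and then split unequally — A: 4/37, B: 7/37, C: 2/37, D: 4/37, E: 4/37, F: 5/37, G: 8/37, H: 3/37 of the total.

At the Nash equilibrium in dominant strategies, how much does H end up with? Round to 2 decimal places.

For player j, contributing a unit is worthwhile iff 6.1 × (j's share) ≥ 1, i.e. iff j's share is at least 0.1639.
B and G clear that bar, contributing 19 each; the remaining 6 contribute 0. Total contributed: 38.
H keeps 19 and receives 6.1 × 38 × 3/37 = 18.79 from the mitigation fund, for a payoff of 37.79.

37.79 billion dollars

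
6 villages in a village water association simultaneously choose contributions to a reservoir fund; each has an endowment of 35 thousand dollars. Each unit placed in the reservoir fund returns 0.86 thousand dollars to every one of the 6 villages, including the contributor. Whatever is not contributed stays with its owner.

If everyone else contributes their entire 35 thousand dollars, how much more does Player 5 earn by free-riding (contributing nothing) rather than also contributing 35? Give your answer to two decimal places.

4.90 thousand dollars

Switching from a contribution of 35 to 0 lets Player 5 keep an extra 35 thousand dollars, but lowers the reservoir fund by 35, which costs Player 5 their own share of that drop: 0.86 × 35 = 30.10.
Net gain = 35 − 30.10 = 4.90. The private return per contributed unit (0.86) is below 1, so free-riding is indeed the best response regardless of what the others do.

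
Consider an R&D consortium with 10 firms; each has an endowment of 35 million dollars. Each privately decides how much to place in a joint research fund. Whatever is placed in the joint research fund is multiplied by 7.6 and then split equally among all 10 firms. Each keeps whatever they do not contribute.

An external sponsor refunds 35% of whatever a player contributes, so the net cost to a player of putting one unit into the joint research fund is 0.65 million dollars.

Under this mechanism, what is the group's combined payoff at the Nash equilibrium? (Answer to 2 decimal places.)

Under the mechanism each unit contributed yields (7.6/10) / 0.65 = 1.1692 back to its contributor per unit of net cost, which exceeds 1, making full contribution the dominant choice for everyone.
So the Nash equilibrium is full contribution by all 10; the group earns 10 × (35 × 0.35 + 7.6 × 35) = 2782.50.

2782.50 million dollars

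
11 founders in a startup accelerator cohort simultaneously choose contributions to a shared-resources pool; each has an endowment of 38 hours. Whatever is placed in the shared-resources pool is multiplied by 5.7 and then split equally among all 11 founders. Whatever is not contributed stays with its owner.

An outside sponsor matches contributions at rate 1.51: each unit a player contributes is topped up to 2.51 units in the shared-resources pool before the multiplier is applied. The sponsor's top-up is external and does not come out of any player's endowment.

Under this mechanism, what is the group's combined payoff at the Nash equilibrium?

The effective private return per unit is now 5.7 × 2.51 / 11 = 1.3006 > 1, so every player's dominant strategy flips to full contribution.
At the Nash equilibrium everyone contributes 38. Group total payoff = 5.7 × 2.51 × 418 = 5980.33.

5980.33 hours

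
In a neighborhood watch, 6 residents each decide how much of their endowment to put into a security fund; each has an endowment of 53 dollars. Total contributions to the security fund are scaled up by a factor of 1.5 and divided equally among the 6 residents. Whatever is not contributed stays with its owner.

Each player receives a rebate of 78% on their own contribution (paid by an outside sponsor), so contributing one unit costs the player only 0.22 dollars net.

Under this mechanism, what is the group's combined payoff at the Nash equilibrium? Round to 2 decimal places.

Under the mechanism each unit contributed yields (1.5/6) / 0.22 = 1.1364 back to its contributor per unit of net cost, which exceeds 1, making full contribution the dominant choice for everyone.
At the Nash equilibrium everyone contributes 53. Group total payoff = 6 × (53 × 0.78 + 1.5 × 53) = 725.04.

725.04 dollars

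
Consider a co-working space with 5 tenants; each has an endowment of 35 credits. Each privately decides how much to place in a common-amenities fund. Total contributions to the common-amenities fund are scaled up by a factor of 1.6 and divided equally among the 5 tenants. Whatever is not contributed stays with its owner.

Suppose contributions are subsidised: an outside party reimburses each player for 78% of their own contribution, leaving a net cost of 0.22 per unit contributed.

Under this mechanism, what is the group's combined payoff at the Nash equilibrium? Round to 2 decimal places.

416.50 credits

Under the mechanism each unit contributed yields (1.6/5) / 0.22 = 1.4545 back to its contributor per unit of net cost, which exceeds 1, making full contribution the dominant choice for everyone.
At the Nash equilibrium everyone contributes 35. Group total payoff = 5 × (35 × 0.78 + 1.6 × 35) = 416.50.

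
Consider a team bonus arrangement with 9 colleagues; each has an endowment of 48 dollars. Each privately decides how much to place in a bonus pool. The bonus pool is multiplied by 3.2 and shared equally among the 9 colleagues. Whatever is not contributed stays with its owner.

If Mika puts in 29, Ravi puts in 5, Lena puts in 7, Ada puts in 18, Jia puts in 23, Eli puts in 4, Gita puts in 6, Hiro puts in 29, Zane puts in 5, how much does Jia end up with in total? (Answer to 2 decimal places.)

Total contributed: 29 + 5 + 7 + 18 + 23 + 4 + 6 + 29 + 5 = 126.
Each receives 3.2 × 126 / 9 = 44.80 from the bonus pool.
Jia keeps 48 − 23 = 25, so Jia's payoff is 25 + 44.80 = 69.80.

69.80 dollars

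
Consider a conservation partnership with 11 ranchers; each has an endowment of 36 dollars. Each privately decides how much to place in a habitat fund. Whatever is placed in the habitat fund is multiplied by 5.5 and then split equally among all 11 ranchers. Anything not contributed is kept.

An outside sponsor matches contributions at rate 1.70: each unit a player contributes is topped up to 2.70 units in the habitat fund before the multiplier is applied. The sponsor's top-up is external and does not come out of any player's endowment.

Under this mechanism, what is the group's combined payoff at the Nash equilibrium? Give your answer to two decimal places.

Under the mechanism each unit contributed yields 5.5 × 2.70 / 11 = 1.3500 back to its contributor per unit of net cost, which exceeds 1, making full contribution the dominant choice for everyone.
So the Nash equilibrium is full contribution by all 11; the group earns 5.5 × 2.70 × 396 = 5880.60.

5880.60 dollars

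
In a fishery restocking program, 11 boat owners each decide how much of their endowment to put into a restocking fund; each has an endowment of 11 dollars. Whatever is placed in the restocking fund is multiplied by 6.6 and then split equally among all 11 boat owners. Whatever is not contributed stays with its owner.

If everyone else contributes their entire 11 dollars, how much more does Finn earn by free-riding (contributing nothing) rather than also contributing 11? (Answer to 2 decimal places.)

4.40 dollars

Switching from a contribution of 11 to 0 lets Finn keep an extra 11 dollars, but lowers the restocking fund by 11, which costs Finn their own share of that drop: 6.6/11 × 11 = 6.60.
Net gain = 11 − 6.60 = 4.40. The private return per contributed unit (0.6000) is below 1, so free-riding is indeed the best response regardless of what the others do.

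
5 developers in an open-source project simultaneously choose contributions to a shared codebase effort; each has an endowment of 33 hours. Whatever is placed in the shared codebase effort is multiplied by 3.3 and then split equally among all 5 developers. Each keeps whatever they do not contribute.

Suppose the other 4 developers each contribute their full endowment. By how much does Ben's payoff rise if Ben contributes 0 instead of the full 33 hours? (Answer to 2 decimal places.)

Switching from a contribution of 33 to 0 lets Ben keep an extra 33 hours, but lowers the shared codebase effort by 33, which costs Ben their own share of that drop: 3.3/5 × 33 = 21.78.
Net gain = 33 − 21.78 = 11.22. The private return per contributed unit (0.6600) is below 1, so free-riding is indeed the best response regardless of what the others do.

11.22 hours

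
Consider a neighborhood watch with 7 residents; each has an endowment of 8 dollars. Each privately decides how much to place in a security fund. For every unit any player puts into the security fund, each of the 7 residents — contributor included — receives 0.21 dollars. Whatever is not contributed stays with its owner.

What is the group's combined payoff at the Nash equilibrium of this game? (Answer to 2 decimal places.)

56.00 dollars

The private return per contributed unit is 0.21 < 1, so contributing 0 is dominant for every player. At the Nash equilibrium everyone keeps their 8, and the group total is 7 × 8 = 56.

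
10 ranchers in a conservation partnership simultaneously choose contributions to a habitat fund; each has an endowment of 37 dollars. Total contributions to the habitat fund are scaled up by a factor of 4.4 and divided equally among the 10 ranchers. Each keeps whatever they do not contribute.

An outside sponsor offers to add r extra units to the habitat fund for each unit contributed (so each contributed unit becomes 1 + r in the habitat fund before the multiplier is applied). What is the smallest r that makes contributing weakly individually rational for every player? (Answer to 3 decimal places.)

1.273

With matching at rate r, one contributed unit becomes (1 + r) in the habitat fund and returns 4.4 × (1 + r) / 10 to the contributor.
Setting this equal to 1: 1 + r = 10/4.4 = 2.2727.
So the minimum matching rate is r = 2.2727 − 1 = 1.273.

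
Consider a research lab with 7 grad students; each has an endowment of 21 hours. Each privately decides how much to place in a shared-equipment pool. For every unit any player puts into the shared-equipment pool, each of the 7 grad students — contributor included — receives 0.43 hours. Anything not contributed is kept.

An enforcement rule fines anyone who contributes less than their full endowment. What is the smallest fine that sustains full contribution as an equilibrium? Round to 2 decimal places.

11.97 hours

Given the others contribute fully, the best deviation is to contribute 0 (any partial contribution still incurs the fine and gives up units whose private return 0.43 is below 1).
Deviating from 21 to 0 saves 21 hours but forfeits the deviator's share of the drop in the shared-equipment pool: 0.43 × 21 = 9.03.
So the deviation gain is 21 − 9.03 = 11.97, and the fine must be at least 11.97 hours to wipe it out.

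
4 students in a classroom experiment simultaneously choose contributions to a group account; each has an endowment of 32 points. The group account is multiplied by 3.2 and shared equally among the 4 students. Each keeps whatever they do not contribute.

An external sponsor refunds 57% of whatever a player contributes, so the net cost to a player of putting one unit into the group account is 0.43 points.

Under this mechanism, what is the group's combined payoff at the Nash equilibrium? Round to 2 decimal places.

Under the mechanism each unit contributed yields (3.2/4) / 0.43 = 1.8605 back to its contributor per unit of net cost, which exceeds 1, making full contribution the dominant choice for everyone.
At the Nash equilibrium everyone contributes 32. Group total payoff = 4 × (32 × 0.57 + 3.2 × 32) = 482.56.

482.56 points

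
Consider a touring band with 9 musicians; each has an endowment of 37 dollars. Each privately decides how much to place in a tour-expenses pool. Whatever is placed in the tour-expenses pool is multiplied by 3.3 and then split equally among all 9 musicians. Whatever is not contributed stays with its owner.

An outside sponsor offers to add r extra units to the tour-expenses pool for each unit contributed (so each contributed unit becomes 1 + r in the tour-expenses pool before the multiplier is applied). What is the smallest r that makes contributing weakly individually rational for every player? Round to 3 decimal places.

1.727

With matching at rate r, one contributed unit becomes (1 + r) in the tour-expenses pool and returns 3.3 × (1 + r) / 9 to the contributor.
Setting this equal to 1: 1 + r = 9/3.3 = 2.7273.
So the minimum matching rate is r = 2.7273 − 1 = 1.727.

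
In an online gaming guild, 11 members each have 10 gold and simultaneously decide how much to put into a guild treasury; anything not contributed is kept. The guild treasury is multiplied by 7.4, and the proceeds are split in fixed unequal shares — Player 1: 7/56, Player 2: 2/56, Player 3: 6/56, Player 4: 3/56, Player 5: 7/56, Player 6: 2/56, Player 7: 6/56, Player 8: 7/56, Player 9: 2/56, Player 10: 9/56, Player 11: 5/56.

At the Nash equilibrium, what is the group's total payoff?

174.00 gold

Player j's private return per contributed unit is 7.4 × (j's share). Contributing is weakly dominant for j when that share is at least 1/7.4 = 0.1351, and contributing 0 is dominant otherwise.
The only share above 0.1351 is Player 10's 9/56, contributing 10; the remaining 10 contribute 0. Total contributed: 10.
The guild treasury pays out 7.4 × 10 = 74.00 in total (split across the unequal shares, but the aggregate is all that matters for the group sum).
The 10 free-riders keep 10 each, adding 100. Group total = 100 + 74.00 = 174.00.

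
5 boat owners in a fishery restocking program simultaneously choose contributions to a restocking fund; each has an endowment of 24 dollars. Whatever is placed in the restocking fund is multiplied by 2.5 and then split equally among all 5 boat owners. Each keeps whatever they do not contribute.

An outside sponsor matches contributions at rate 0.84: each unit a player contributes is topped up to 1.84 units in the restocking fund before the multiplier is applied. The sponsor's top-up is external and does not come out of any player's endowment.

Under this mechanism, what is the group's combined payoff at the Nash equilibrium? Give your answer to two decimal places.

120.00 dollars

With the mechanism, a contributed unit returns 2.5 × 1.84 / 5 = 0.9200 per unit of net cost — still below 1 — so contributing 0 remains dominant for every player.
Everyone keeps their endowment and the group total is 5 × 24 = 120.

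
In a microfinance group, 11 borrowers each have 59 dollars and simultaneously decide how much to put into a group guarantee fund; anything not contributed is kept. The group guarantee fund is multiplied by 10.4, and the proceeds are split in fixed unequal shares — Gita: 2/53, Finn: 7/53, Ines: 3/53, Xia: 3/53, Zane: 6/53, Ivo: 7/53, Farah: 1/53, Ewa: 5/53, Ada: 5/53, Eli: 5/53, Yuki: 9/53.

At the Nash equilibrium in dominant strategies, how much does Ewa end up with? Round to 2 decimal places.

290.55 dollars

For player j, contributing a unit is worthwhile iff 10.4 × (j's share) ≥ 1, i.e. iff j's share is at least 0.0962.
The shares above 0.0962 belong to Finn, Zane, Ivo and Yuki, contributing 59 each; the remaining 7 contribute 0. Total contributed: 236.
Ewa keeps 59 and receives 10.4 × 236 × 5/53 = 231.55 from the group guarantee fund, for a payoff of 290.55.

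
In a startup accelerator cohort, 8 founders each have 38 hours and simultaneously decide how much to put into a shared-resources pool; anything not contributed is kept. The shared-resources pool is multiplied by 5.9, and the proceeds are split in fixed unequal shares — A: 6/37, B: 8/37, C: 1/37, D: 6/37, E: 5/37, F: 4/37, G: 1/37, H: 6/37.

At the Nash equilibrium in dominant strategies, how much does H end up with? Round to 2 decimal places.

74.36 hours

Each unit j contributes comes back to j as 5.9 × (j's share), so j prefers to contribute only if that share exceeds 1/5.9 = 0.1695; otherwise keeping the unit dominates.
Only B (8/37) clears that bar, contributing 38; the remaining 7 contribute 0. Total contributed: 38.
H keeps 38 and receives 5.9 × 38 × 6/37 = 36.36 from the shared-resources pool, for a payoff of 74.36.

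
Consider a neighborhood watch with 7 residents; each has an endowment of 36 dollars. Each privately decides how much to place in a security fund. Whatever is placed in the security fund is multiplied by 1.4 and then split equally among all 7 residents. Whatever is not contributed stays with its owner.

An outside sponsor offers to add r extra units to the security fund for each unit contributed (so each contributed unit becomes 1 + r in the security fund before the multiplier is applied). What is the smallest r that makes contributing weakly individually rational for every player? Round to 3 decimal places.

4.000

With matching at rate r, one contributed unit becomes (1 + r) in the security fund and returns 1.4 × (1 + r) / 7 to the contributor.
Setting this equal to 1: 1 + r = 7/1.4 = 5.0000.
So the minimum matching rate is r = 5.0000 − 1 = 4.000.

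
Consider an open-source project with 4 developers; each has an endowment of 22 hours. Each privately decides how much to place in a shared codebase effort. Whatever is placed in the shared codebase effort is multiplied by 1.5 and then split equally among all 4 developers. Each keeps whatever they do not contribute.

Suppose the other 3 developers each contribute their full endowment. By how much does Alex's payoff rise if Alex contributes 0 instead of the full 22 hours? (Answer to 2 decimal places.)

Switching from a contribution of 22 to 0 lets Alex keep an extra 22 hours, but lowers the shared codebase effort by 22, which costs Alex their own share of that drop: 1.5/4 × 22 = 8.25.
Net gain = 22 − 8.25 = 13.75. The private return per contributed unit (0.3750) is below 1, so free-riding is indeed the best response regardless of what the others do.

13.75 hours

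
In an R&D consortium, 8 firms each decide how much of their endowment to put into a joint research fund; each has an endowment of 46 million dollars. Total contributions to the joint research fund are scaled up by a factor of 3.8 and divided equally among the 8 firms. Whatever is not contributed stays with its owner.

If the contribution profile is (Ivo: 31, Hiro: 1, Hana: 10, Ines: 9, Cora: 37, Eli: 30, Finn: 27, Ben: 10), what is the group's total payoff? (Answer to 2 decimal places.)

Total contributed: 31 + 1 + 10 + 9 + 37 + 30 + 27 + 10 = 155; total kept: 8 × 46 − 155 = 213.
The joint research fund pays out 3.8 × 155 = 589.00 in aggregate.
Group total = 213 + 589.00 = 802.00.

802.00 million dollars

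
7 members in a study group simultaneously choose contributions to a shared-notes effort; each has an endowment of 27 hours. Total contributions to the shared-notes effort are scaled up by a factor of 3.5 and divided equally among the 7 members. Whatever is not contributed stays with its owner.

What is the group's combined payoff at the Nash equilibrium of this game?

Each contributed unit returns 3.5/7 = 0.5000 to its contributor — below 1 — so contributing 0 is dominant for every player. At the Nash equilibrium everyone keeps their 27, and the group total is 7 × 27 = 189.

189.00 hours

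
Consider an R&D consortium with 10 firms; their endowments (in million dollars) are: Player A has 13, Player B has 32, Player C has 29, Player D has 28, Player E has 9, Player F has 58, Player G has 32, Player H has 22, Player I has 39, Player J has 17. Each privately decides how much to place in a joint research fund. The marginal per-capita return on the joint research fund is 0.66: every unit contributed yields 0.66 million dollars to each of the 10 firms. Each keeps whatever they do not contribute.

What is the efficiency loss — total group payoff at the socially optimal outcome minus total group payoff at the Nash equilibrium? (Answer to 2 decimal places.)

The private return per contributed unit is 0.66 < 1 for everyone, so the Nash equilibrium is zero contribution and the group total is Σ E_j = 13 + 32 + 29 + 28 + 9 + 58 + 32 + 22 + 39 + 17 = 279.
Each contributed unit returns 6.600 to the group, so the social optimum is full contribution by everyone: group total = 6.600 × 279 = 1841.40.
Efficiency loss = (6.600 − 1) × 279 = 1562.40.

1562.40 million dollars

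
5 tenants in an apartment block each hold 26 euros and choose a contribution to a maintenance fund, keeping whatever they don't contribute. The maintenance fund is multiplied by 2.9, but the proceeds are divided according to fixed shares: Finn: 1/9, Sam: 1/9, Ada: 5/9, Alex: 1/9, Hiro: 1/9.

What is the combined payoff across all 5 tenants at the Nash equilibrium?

179.40 euros

A player with share s gets back 2.9·s per unit contributed, so full contribution is dominant for anyone with s > 1/2.9 = 0.3448 and zero contribution is dominant for anyone below.
Only Ada (5/9) clears that bar, contributing 26; the remaining 4 contribute 0. Total contributed: 26.
The maintenance fund pays out 2.9 × 26 = 75.40 in total (split across the unequal shares, but the aggregate is all that matters for the group sum).
The 4 free-riders keep 26 each, adding 104. Group total = 104 + 75.40 = 179.40.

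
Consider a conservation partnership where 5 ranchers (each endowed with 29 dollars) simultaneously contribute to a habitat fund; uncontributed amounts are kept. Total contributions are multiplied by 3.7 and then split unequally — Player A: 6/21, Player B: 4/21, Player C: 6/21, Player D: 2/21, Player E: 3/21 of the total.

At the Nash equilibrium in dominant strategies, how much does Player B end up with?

For player j, contributing a unit is worthwhile iff 3.7 × (j's share) ≥ 1, i.e. iff j's share is at least 0.2703.
Player A and Player C clear that bar, contributing 29 each; the remaining 3 contribute 0. Total contributed: 58.
Player B keeps 29 and receives 3.7 × 58 × 4/21 = 40.88 from the habitat fund, for a payoff of 69.88.

69.88 dollars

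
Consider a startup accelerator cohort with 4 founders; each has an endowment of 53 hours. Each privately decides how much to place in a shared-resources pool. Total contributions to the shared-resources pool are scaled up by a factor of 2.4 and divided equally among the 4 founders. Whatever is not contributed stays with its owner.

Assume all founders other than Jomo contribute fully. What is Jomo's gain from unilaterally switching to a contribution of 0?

Switching from a contribution of 53 to 0 lets Jomo keep an extra 53 hours, but lowers the shared-resources pool by 53, which costs Jomo their own share of that drop: 2.4/4 × 53 = 31.80.
Net gain = 53 − 31.80 = 21.20. The private return per contributed unit (0.6000) is below 1, so free-riding is indeed the best response regardless of what the others do.

21.20 hours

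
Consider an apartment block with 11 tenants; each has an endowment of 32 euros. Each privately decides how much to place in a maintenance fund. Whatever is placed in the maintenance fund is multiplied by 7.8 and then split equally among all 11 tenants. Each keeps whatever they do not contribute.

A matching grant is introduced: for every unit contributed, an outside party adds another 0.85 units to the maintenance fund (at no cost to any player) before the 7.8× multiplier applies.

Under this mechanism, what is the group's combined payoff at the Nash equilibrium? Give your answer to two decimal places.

The effective private return per unit is now 7.8 × 1.85 / 11 = 1.3118 > 1, so every player's dominant strategy flips to full contribution.
At the Nash equilibrium everyone contributes 32. Group total payoff = 7.8 × 1.85 × 352 = 5079.36.

5079.36 euros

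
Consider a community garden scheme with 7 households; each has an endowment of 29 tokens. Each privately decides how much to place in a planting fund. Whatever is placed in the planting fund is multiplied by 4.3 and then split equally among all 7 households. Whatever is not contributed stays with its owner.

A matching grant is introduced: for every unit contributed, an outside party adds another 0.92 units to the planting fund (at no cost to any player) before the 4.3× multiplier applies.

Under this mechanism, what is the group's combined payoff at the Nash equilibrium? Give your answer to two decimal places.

With the mechanism, a contributed unit returns 4.3 × 1.92 / 7 = 1.1794 per unit of net cost to the contributor — now above 1 — so contributing fully is weakly dominant for every player.
So the Nash equilibrium is full contribution by all 7; the group earns 4.3 × 1.92 × 203 = 1675.97.

1675.97 tokens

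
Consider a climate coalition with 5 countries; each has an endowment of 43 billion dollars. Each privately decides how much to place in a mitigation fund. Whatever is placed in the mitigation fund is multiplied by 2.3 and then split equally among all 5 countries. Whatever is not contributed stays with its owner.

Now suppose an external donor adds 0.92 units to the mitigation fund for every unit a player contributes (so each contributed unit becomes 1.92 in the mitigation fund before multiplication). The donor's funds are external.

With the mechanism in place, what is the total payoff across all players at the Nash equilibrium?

The effective private return is 2.3 × 1.92 / 5 = 0.8832, which is still under 1, so the mechanism doesn't change anyone's dominant strategy: zero contribution.
At the Nash equilibrium no one contributes; group total payoff = 5 × 43 = 215.

215.00 billion dollars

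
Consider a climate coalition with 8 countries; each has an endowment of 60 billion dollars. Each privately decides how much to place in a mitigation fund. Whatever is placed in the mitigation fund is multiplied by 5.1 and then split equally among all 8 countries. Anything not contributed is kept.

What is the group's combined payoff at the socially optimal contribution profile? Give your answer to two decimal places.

Each contributed unit returns 5.100 to the group as a whole (0.6375 to each of 8 players), which exceeds 1, so the social optimum is full contribution: group total = 5.100 × 480 = 2448.00.

2448.00 billion dollars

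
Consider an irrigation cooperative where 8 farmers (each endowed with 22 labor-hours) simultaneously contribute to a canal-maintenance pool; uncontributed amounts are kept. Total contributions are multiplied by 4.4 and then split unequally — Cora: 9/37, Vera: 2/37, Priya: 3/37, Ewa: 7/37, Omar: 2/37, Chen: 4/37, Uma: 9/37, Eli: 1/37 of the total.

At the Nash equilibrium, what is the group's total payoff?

325.60 labor-hours

Each unit j contributes comes back to j as 4.4 × (j's share), so j prefers to contribute only if that share exceeds 1/4.4 = 0.2273; otherwise keeping the unit dominates.
The shares above 0.2273 belong to Cora and Uma, contributing 22 each; the remaining 6 contribute 0. Total contributed: 44.
The canal-maintenance pool pays out 4.4 × 44 = 193.60 in total (split across the unequal shares, but the aggregate is all that matters for the group sum).
The 6 free-riders keep 22 each, adding 132. Group total = 132 + 193.60 = 325.60.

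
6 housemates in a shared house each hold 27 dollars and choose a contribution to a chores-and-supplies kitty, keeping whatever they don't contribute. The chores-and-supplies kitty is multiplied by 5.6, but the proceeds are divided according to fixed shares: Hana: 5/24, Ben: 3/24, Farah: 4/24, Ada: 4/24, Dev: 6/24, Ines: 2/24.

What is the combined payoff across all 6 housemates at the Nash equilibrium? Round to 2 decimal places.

Each unit j contributes comes back to j as 5.6 × (j's share), so j prefers to contribute only if that share exceeds 1/5.6 = 0.1786; otherwise keeping the unit dominates.
Hana and Dev are above the threshold, contributing 27 each; the remaining 4 contribute 0. Total contributed: 54.
The chores-and-supplies kitty pays out 5.6 × 54 = 302.40 in total (split across the unequal shares, but the aggregate is all that matters for the group sum).
The 4 free-riders keep 27 each, adding 108. Group total = 108 + 302.40 = 410.40.

410.40 dollars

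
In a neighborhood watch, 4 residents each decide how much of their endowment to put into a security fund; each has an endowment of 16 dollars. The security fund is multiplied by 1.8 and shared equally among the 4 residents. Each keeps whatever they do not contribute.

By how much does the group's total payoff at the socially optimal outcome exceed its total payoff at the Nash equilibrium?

51.20 dollars

Each contributed unit returns 1.8/4 = 0.4500 to its contributor — below 1 — so contributing 0 is dominant for every player. At the Nash equilibrium everyone keeps their 16, and the group total is 4 × 16 = 64.
Each contributed unit returns 1.800 to the group as a whole (0.4500 to each of 4 players), which exceeds 1, so the social optimum is full contribution: group total = 1.800 × 64 = 115.20.
Efficiency loss = 115.20 − 64 = 51.20.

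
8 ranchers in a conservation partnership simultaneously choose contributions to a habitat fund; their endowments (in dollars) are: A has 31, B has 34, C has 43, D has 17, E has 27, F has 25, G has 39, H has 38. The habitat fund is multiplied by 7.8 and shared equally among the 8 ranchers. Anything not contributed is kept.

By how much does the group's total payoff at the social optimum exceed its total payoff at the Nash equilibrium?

1727.20 dollars

The private return per contributed unit is 7.8/8 = 0.9750 < 1 for every player regardless of endowment, so the Nash equilibrium is zero contribution and the group total is Σ E_j = 31 + 34 + 43 + 17 + 27 + 25 + 39 + 38 = 254.
Each contributed unit returns 7.800 to the group, so the social optimum is full contribution by everyone: group total = 7.800 × 254 = 1981.20.
Efficiency loss = (7.800 − 1) × 254 = 1727.20.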